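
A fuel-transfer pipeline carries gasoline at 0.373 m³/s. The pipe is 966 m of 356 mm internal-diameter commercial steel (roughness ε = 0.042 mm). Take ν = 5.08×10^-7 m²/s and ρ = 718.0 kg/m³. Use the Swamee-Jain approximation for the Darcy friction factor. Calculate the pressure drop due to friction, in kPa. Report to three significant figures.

Δp ≈ 178 kPa

V = 4Q/(πD²) = 4·0.373/(π·0.356²) = 3.747 m/s
Re = VD/ν = 3.747·0.356/5.08×10^-7 = 2.63×10^6 → turbulent
ε/D = 0.042/356 = 1.18×10^-4
Swamee-Jain: f = 0.01302
h_f = f(L/D)V²/(2g) = 0.01302·(966/0.356)·3.747²/(2·9.81) = 25.28 m
Δp = ρg·h_f = 718.0·9.81·25.28 = 178.1 kPa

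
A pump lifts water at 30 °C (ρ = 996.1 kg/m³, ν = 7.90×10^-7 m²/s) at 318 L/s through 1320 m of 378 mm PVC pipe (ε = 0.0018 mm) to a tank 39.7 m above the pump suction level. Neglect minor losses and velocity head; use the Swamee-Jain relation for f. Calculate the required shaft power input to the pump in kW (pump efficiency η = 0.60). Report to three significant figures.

V = 4Q/(πD²) = 2.834 m/s; Re = 1.36×10^6; ε/D = 4.76×10^-6; f = 0.01118
h_f = f(L/D)V²/2g = 15.98 m
Total head H = z + h_f = 39.7 + 15.98 = 55.68 m
P_hyd = ρgQH = 996.1·9.81·0.318·55.68 = 173.0 kW
P_shaft = P_hyd/η = 173.0/0.60 = 288.4 kW

P_shaft ≈ 288 kW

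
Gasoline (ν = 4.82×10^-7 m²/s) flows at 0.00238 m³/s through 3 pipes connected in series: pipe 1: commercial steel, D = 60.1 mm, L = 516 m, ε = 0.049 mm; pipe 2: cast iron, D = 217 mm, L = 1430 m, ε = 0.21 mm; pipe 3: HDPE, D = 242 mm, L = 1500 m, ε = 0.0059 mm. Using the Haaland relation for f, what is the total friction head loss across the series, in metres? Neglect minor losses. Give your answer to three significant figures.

H ≈ 6.59 m

Pipe 1: V = 0.8390 m/s, Re = 1.05×10^5, ε/D = 8.15×10^-4, f = 0.02121, h_1 = f(L/D)V²/2g = 6.533 m
Pipe 2: V = 0.06435 m/s, Re = 2.90×10^4, ε/D = 9.68×10^-4, f = 0.02572, h_2 = f(L/D)V²/2g = 0.03578 m
Pipe 3: V = 0.05174 m/s, Re = 2.60×10^4, ε/D = 2.44×10^-5, f = 0.02418, h_3 = f(L/D)V²/2g = 0.02045 m
Series → Q common, losses add: H = Σh = 6.589 m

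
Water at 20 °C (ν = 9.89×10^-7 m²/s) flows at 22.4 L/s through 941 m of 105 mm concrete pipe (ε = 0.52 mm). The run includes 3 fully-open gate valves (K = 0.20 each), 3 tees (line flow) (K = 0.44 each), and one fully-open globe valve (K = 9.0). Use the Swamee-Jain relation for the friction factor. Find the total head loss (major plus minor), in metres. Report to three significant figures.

H_L ≈ 97.8 m

V = 4Q/(πD²) = 2.587 m/s; V²/2g = 0.3411 m
Re = 2.75×10^5, ε/D = 0.00495 → f = 0.03077 (Swamee-Jain)
Major: h_f = f(L/D)·V²/2g = 0.03077·8962·0.3411 = 94.06 m
Minor: ΣK = 10.9; h_m = ΣK·V²/2g = 3.725 m
Total H_L = 94.06 + 3.725 = 97.79 m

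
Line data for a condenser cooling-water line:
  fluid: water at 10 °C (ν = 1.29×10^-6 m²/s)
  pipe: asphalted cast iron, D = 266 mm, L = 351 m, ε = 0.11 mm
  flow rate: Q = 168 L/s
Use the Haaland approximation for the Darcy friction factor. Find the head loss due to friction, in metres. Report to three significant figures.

h_f ≈ 10.3 m

V = 4Q/(πD²) = 4·0.168/(π·0.266²) = 3.023 m/s
Re = VD/ν = 3.023·0.266/1.29×10^-6 = 6.23×10^5 → turbulent
ε/D = 0.11/266 = 4.14×10^-4
Haaland: f = 0.01683
h_f = f(L/D)V²/(2g) = 0.01683·(351/0.266)·3.023²/(2·9.81) = 10.34 m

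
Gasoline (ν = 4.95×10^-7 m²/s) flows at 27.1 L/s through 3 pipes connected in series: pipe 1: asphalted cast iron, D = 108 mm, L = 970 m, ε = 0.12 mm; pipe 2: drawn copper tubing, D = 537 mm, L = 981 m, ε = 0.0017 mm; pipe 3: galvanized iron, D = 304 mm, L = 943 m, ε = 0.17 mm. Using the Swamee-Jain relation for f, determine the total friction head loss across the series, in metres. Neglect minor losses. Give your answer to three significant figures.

H ≈ 83.3 m

Pipe 1: V = 2.958 m/s, Re = 6.45×10^5, ε/D = 0.00111, f = 0.02069, h_1 = f(L/D)V²/2g = 82.89 m
Pipe 2: V = 0.1197 m/s, Re = 1.30×10^5, ε/D = 3.17×10^-6, f = 0.01695, h_2 = f(L/D)V²/2g = 0.02260 m
Pipe 3: V = 0.3734 m/s, Re = 2.29×10^5, ε/D = 5.59×10^-4, f = 0.01903, h_3 = f(L/D)V²/2g = 0.4193 m
Series → Q common, losses add: H = Σh = 83.33 m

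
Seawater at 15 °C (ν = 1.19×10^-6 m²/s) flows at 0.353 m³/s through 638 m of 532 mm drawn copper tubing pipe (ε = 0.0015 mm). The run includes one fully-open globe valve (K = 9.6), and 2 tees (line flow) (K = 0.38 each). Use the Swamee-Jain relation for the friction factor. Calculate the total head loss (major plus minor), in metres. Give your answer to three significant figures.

H_L ≈ 3.24 m

V = 4Q/(πD²) = 1.588 m/s; V²/2g = 0.1285 m
Re = 7.10×10^5, ε/D = 2.82×10^-6 → f = 0.01236 (Swamee-Jain)
Major: h_f = f(L/D)·V²/2g = 0.01236·1199·0.1285 = 1.906 m
Minor: ΣK = 10.4; h_m = ΣK·V²/2g = 1.332 m
Total H_L = 1.906 + 1.332 = 3.237 m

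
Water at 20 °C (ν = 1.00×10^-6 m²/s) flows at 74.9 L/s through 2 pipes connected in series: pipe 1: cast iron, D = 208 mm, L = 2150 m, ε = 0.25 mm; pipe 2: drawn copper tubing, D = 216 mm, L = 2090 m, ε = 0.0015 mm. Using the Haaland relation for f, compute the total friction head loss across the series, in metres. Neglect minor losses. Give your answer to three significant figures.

H ≈ 81.6 m

Pipe 1: V = 2.204 m/s, Re = 4.58×10^5, ε/D = 0.00120, f = 0.02109, h_1 = f(L/D)V²/2g = 53.98 m
Pipe 2: V = 2.044 m/s, Re = 4.42×10^5, ε/D = 6.94×10^-6, f = 0.01343, h_2 = f(L/D)V²/2g = 27.67 m
Series → Q common, losses add: H = Σh = 81.65 m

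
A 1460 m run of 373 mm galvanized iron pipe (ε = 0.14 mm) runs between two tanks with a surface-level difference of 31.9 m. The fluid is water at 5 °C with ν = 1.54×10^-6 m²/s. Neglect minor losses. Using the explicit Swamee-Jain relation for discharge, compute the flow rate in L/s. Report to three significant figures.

Swamee-Jain (Type II): Q = -0.965·√(gD⁵h_f/L)·ln[ε/(3.7D) + √(3.17ν²L/(gD³h_f))]
√(gD⁵h_f/L) = √(9.81·0.373⁵·31.9/1460) = 0.03934
ε/(3.7D) = 1.01×10^-4; √(3.17ν²L/(gD³h_f)) = 2.60×10^-5
Q = -0.965·0.03934·ln(1.274×10^-4) = 0.3404 m³/s
Check: V = 3.12 m/s, Re = 7.55×10^5, f = 0.01658, h_f = 32.1 m ≈ 31.9 m ✓

Q ≈ 340 L/s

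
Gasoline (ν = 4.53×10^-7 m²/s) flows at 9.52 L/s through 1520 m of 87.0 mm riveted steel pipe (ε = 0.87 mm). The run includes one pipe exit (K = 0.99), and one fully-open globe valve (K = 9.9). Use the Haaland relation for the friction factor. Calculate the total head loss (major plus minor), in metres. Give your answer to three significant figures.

H_L ≈ 88.6 m

V = 4Q/(πD²) = 1.601 m/s; V²/2g = 0.1307 m
Re = 3.08×10^5, ε/D = 0.0100 → f = 0.03816 (Haaland)
Major: h_f = f(L/D)·V²/2g = 0.03816·17471·0.1307 = 87.15 m
Minor: ΣK = 10.9; h_m = ΣK·V²/2g = 1.423 m
Total H_L = 87.15 + 1.423 = 88.58 m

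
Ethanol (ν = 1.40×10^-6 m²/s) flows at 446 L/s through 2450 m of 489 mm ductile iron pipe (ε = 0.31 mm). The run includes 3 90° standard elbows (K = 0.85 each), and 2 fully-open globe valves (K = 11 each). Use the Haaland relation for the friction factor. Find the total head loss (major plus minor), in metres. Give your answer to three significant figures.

V = 4Q/(πD²) = 2.375 m/s; V²/2g = 0.2874 m
Re = 8.29×10^5, ε/D = 6.34×10^-4 → f = 0.01810 (Haaland)
Major: h_f = f(L/D)·V²/2g = 0.01810·5010·0.2874 = 26.07 m
Minor: ΣK = 24.6; h_m = ΣK·V²/2g = 7.057 m
Total H_L = 26.07 + 7.057 = 33.13 m

H_L ≈ 33.1 m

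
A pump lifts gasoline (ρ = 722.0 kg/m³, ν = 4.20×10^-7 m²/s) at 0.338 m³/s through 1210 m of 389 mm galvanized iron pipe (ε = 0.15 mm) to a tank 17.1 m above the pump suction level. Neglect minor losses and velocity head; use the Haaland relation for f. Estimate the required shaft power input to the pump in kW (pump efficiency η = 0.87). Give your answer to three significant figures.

V = 4Q/(πD²) = 2.844 m/s; Re = 2.63×10^6; ε/D = 3.86×10^-4; f = 0.01601
h_f = f(L/D)V²/2g = 20.53 m
Total head H = z + h_f = 17.1 + 20.53 = 37.63 m
P_hyd = ρgQH = 722.0·9.81·0.338·37.63 = 90.07 kW
P_shaft = P_hyd/η = 90.07/0.87 = 103.5 kW

P_shaft ≈ 104 kW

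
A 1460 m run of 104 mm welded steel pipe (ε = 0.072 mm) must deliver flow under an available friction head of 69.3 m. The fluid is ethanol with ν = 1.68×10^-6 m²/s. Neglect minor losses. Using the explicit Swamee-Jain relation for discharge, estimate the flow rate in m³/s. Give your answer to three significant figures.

Q ≈ 0.0185 m³/s

Swamee-Jain (Type II): Q = -0.965·√(gD⁵h_f/L)·ln[ε/(3.7D) + √(3.17ν²L/(gD³h_f))]
√(gD⁵h_f/L) = √(9.81·0.104⁵·69.3/1460) = 0.002380
ε/(3.7D) = 1.87×10^-4; √(3.17ν²L/(gD³h_f)) = 1.31×10^-4
Q = -0.965·0.002380·ln(3.178×10^-4) = 0.01850 m³/s
Check: V = 2.18 m/s, Re = 1.35×10^5, f = 0.02056, h_f = 69.8 m ≈ 69.3 m ✓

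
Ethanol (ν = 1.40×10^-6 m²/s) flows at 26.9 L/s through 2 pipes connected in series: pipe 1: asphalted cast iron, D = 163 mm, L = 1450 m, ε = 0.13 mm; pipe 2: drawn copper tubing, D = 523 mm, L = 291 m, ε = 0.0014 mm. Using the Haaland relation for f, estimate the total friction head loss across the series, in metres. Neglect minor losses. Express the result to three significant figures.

Pipe 1: V = 1.289 m/s, Re = 1.50×10^5, ε/D = 7.98×10^-4, f = 0.02048, h_1 = f(L/D)V²/2g = 15.43 m
Pipe 2: V = 0.1252 m/s, Re = 4.68×10^4, ε/D = 2.68×10^-6, f = 0.02103, h_2 = f(L/D)V²/2g = 0.009352 m
Series → Q common, losses add: H = Σh = 15.44 m

H ≈ 15.4 m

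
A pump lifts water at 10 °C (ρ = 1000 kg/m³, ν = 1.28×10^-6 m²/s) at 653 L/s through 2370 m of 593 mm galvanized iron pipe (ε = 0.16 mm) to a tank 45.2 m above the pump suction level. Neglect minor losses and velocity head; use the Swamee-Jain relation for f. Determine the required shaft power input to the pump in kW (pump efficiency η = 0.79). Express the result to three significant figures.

P_shaft ≈ 509 kW

V = 4Q/(πD²) = 2.364 m/s; Re = 1.10×10^6; ε/D = 2.70×10^-4; f = 0.01542
h_f = f(L/D)V²/2g = 17.56 m
Total head H = z + h_f = 45.2 + 17.56 = 62.76 m
P_hyd = ρgQH = 1000·9.81·0.653·62.76 = 402.0 kW
P_shaft = P_hyd/η = 402.0/0.79 = 508.9 kW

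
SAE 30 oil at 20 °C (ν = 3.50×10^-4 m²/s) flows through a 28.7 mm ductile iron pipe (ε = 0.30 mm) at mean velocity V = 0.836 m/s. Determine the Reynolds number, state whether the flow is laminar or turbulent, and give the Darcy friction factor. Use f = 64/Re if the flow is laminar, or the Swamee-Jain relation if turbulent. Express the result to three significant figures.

Re = VD/ν = 0.8360·0.0287/3.50×10^-4 = 68.6
Re < 2300 → laminar → f = 64/Re = 0.9336

Re ≈ 68.6; laminar; f = 64/Re ≈ 0.934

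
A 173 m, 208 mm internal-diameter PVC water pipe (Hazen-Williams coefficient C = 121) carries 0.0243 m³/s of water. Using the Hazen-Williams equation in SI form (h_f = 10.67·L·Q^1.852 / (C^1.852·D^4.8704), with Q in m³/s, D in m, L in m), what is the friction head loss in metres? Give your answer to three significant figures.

h_f = 10.67·173·0.0243^1.852 / (121^1.852·0.208^4.8704) = 0.5500 m

h_f ≈ 0.550 m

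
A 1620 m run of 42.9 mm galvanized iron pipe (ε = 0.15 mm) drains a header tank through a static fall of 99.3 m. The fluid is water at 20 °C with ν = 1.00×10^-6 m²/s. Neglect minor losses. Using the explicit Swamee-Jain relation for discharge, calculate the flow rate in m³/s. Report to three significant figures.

Q ≈ 0.00192 m³/s

Swamee-Jain (Type II): Q = -0.965·√(gD⁵h_f/L)·ln[ε/(3.7D) + √(3.17ν²L/(gD³h_f))]
√(gD⁵h_f/L) = √(9.81·0.0429⁵·99.3/1620) = 2.956×10^-4
ε/(3.7D) = 9.45×10^-4; √(3.17ν²L/(gD³h_f)) = 2.58×10^-4
Q = -0.965·2.956×10^-4·ln(0.001203) = 0.001918 m³/s
Check: V = 1.33 m/s, Re = 5.69×10^4, f = 0.02964, h_f = 100 m ≈ 99.3 m ✓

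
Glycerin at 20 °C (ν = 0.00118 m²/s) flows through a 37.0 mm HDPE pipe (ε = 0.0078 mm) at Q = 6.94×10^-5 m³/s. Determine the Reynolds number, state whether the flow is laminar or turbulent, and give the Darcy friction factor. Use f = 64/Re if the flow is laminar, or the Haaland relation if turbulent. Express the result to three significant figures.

V = 4Q/(πD²) = 0.06455 m/s
Re = VD/ν = 0.06455·0.0370/0.00118 = 2.02
Re < 2300 → laminar → f = 64/Re = 31.62

Re ≈ 2.02; laminar; f = 64/Re ≈ 31.6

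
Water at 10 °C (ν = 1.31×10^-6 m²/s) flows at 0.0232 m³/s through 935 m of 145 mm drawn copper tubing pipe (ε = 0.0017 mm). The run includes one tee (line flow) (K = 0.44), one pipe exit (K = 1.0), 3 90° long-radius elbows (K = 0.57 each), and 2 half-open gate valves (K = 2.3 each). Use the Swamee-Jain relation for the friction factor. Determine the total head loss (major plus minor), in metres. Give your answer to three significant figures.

V = 4Q/(πD²) = 1.405 m/s; V²/2g = 0.1006 m
Re = 1.56×10^5, ε/D = 1.17×10^-5 → f = 0.01642 (Swamee-Jain)
Major: h_f = f(L/D)·V²/2g = 0.01642·6448·0.1006 = 10.65 m
Minor: ΣK = 7.75; h_m = ΣK·V²/2g = 0.7797 m
Total H_L = 10.65 + 0.7797 = 11.43 m

H_L ≈ 11.4 m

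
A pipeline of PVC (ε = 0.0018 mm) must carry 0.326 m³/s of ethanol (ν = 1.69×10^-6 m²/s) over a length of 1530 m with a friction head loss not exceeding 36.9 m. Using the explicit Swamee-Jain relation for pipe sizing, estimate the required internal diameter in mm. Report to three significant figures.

D ≈ 344 mm

Swamee-Jain (Type III): D = 0.66·[ε^1.25·(LQ²/(gh_f))^4.75 + ν·Q^9.4·(L/(gh_f))^5.2]^0.04
LQ²/(gh_f) = 0.4492; L/(gh_f) = 4.227
Term 1 = ε^1.25·(…)^4.75 = 1.47×10^-9; Term 2 = ν·Q^9.4·(…)^5.2 = 8.08×10^-8
D = 0.66·(1.47×10^-9 + 8.08×10^-8)^0.04 = 0.3437 m = 344 mm
Check: V = 3.51 m/s, Re = 7.15×10^5, f = 0.01240, h_f = 34.7 m ≈ 36.9 m ✓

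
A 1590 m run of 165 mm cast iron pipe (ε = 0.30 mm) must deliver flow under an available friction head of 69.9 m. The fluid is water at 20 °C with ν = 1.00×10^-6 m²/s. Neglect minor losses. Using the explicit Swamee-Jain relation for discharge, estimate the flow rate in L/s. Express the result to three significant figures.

Q ≈ 52.8 L/s

Swamee-Jain (Type II): Q = -0.965·√(gD⁵h_f/L)·ln[ε/(3.7D) + √(3.17ν²L/(gD³h_f))]
√(gD⁵h_f/L) = √(9.81·0.165⁵·69.9/1590) = 0.007262
ε/(3.7D) = 4.91×10^-4; √(3.17ν²L/(gD³h_f)) = 4.05×10^-5
Q = -0.965·0.007262·ln(5.319×10^-4) = 0.05284 m³/s
Check: V = 2.47 m/s, Re = 4.08×10^5, f = 0.02344, h_f = 70.3 m ≈ 69.9 m ✓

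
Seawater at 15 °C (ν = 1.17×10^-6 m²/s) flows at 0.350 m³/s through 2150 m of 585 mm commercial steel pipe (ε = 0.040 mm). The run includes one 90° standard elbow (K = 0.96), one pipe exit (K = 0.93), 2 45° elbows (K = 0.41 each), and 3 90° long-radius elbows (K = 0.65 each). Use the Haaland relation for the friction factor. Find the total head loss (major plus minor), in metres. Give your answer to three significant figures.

H_L ≈ 4.67 m

V = 4Q/(πD²) = 1.302 m/s; V²/2g = 0.08642 m
Re = 6.51×10^5, ε/D = 6.84×10^-5 → f = 0.01344 (Haaland)
Major: h_f = f(L/D)·V²/2g = 0.01344·3675·0.08642 = 4.270 m
Minor: ΣK = 4.66; h_m = ΣK·V²/2g = 0.4027 m
Total H_L = 4.270 + 0.4027 = 4.673 m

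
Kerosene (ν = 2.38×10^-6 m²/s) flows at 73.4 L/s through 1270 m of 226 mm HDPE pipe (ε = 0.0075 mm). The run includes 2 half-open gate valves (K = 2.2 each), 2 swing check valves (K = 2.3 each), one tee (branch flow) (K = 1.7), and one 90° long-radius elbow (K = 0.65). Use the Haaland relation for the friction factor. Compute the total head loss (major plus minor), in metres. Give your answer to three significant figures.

V = 4Q/(πD²) = 1.830 m/s; V²/2g = 0.1706 m
Re = 1.74×10^5, ε/D = 3.32×10^-5 → f = 0.01613 (Haaland)
Major: h_f = f(L/D)·V²/2g = 0.01613·5619·0.1706 = 15.47 m
Minor: ΣK = 11.3; h_m = ΣK·V²/2g = 1.937 m
Total H_L = 15.47 + 1.937 = 17.40 m

H_L ≈ 17.4 m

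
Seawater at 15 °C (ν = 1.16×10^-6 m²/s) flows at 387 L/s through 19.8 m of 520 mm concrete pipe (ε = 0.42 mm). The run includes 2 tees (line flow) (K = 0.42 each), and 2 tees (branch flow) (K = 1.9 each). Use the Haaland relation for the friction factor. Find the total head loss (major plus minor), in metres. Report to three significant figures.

V = 4Q/(πD²) = 1.822 m/s; V²/2g = 0.1693 m
Re = 8.17×10^5, ε/D = 8.08×10^-4 → f = 0.01907 (Haaland)
Major: h_f = f(L/D)·V²/2g = 0.01907·38.08·0.1693 = 0.1229 m
Minor: ΣK = 4.64; h_m = ΣK·V²/2g = 0.7853 m
Total H_L = 0.1229 + 0.7853 = 0.9082 m

H_L ≈ 0.908 m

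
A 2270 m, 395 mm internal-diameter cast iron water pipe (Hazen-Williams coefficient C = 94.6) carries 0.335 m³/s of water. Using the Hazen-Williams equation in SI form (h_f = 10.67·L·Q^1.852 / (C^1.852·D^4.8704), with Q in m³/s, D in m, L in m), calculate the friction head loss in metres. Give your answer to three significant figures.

h_f = 10.67·2270·0.335^1.852 / (94.6^1.852·0.395^4.8704) = 64.56 m

h_f ≈ 64.6 m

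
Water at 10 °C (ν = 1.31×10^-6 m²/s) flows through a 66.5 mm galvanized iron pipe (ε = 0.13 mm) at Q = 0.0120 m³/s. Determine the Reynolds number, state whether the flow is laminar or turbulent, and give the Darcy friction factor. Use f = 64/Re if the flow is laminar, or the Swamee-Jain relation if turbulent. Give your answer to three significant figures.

V = 4Q/(πD²) = 3.455 m/s
Re = VD/ν = 3.455·0.0665/1.31×10^-6 = 1.75×10^5
Re > 4000 → turbulent; ε/D = 0.00195
Swamee-Jain: f = 0.02449

Re ≈ 1.75×10^5; turbulent; f ≈ 0.0245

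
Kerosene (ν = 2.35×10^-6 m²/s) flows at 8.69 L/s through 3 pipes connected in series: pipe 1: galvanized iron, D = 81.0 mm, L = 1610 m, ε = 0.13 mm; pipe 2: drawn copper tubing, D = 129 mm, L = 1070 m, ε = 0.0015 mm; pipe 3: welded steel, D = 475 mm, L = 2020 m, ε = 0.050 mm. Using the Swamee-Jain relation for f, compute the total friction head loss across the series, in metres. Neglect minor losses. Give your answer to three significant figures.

Pipe 1: V = 1.686 m/s, Re = 5.81×10^4, ε/D = 0.00160, f = 0.02541, h_1 = f(L/D)V²/2g = 73.20 m
Pipe 2: V = 0.6649 m/s, Re = 3.65×10^4, ε/D = 1.16×10^-5, f = 0.02236, h_2 = f(L/D)V²/2g = 4.178 m
Pipe 3: V = 0.04904 m/s, Re = 9910, ε/D = 1.05×10^-4, f = 0.03123, h_3 = f(L/D)V²/2g = 0.01628 m
Series → Q common, losses add: H = Σh = 77.39 m

H ≈ 77.4 m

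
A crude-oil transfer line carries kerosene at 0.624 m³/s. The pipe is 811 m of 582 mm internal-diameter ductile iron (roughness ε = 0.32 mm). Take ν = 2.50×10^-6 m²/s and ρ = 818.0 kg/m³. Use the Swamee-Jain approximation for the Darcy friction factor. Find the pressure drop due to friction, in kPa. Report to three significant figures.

V = 4Q/(πD²) = 4·0.624/(π·0.582²) = 2.346 m/s
Re = VD/ν = 2.346·0.582/2.50×10^-6 = 5.46×10^5 → turbulent
ε/D = 0.32/582 = 5.50×10^-4
Swamee-Jain: f = 0.01801
h_f = f(L/D)V²/(2g) = 0.01801·(811/0.582)·2.346²/(2·9.81) = 7.037 m
Δp = ρg·h_f = 818.0·9.81·7.037 = 56.47 kPa

Δp ≈ 56.5 kPa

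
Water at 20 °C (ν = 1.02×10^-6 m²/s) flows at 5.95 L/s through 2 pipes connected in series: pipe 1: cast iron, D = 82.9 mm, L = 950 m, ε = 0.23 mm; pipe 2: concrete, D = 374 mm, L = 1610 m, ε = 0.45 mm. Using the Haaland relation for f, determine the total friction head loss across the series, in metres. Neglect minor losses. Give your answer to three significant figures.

Pipe 1: V = 1.102 m/s, Re = 8.96×10^4, ε/D = 0.00277, f = 0.02702, h_1 = f(L/D)V²/2g = 19.17 m
Pipe 2: V = 0.05416 m/s, Re = 1.99×10^4, ε/D = 0.00120, f = 0.02805, h_2 = f(L/D)V²/2g = 0.01805 m
Series → Q common, losses add: H = Σh = 19.19 m

H ≈ 19.2 m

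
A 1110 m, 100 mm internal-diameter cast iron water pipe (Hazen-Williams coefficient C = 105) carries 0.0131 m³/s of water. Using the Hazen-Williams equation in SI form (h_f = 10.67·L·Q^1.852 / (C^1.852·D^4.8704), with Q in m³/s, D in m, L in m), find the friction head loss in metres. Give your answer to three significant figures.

h_f = 10.67·1110·0.0131^1.852 / (105^1.852·0.100^4.8704) = 51.74 m

h_f ≈ 51.7 m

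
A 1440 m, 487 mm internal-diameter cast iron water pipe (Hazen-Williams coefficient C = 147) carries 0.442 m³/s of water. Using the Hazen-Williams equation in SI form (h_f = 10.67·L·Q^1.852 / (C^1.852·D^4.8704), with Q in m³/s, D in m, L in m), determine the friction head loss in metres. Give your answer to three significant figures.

h_f ≈ 10.9 m

h_f = 10.67·1440·0.442^1.852 / (147^1.852·0.487^4.8704) = 10.91 m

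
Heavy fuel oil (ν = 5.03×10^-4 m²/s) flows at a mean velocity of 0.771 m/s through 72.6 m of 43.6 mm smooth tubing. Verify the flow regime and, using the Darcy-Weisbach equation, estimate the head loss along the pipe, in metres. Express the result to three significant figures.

h_f ≈ 48.3 m

Re = VD/ν = 0.771·0.04360/5.03×10^-4 = 66.8 → laminar (Re < 2300)
f = 64/Re = 0.9577
h_f = f(L/D)V²/(2g) = 0.9577·(72.6/0.04360)·0.771²/(2·9.81) = 48.31 m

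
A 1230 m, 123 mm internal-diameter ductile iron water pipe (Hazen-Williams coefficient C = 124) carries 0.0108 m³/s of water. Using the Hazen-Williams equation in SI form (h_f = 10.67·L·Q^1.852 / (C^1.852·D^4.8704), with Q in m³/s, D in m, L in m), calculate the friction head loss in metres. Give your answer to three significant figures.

h_f = 10.67·1230·0.0108^1.852 / (124^1.852·0.123^4.8704) = 10.75 m

h_f ≈ 10.8 m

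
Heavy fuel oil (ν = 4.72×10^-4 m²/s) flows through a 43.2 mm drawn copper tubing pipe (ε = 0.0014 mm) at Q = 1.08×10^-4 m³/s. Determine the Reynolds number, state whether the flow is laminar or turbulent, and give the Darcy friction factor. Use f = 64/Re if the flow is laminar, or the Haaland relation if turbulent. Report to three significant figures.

Re ≈ 6.74; laminar; f = 64/Re ≈ 9.49

V = 4Q/(πD²) = 0.07368 m/s
Re = VD/ν = 0.07368·0.0432/4.72×10^-4 = 6.74
Re < 2300 → laminar → f = 64/Re = 9.490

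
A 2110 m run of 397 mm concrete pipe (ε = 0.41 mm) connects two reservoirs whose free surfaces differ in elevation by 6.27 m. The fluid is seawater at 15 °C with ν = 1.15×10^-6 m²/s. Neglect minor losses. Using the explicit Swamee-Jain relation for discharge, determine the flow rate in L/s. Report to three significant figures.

Q ≈ 131 L/s

Swamee-Jain (Type II): Q = -0.965·√(gD⁵h_f/L)·ln[ε/(3.7D) + √(3.17ν²L/(gD³h_f))]
√(gD⁵h_f/L) = √(9.81·0.397⁵·6.27/2110) = 0.01696
ε/(3.7D) = 2.79×10^-4; √(3.17ν²L/(gD³h_f)) = 4.79×10^-5
Q = -0.965·0.01696·ln(3.271×10^-4) = 0.1313 m³/s
Check: V = 1.06 m/s, Re = 3.66×10^5, f = 0.02071, h_f = 6.31 m ≈ 6.27 m ✓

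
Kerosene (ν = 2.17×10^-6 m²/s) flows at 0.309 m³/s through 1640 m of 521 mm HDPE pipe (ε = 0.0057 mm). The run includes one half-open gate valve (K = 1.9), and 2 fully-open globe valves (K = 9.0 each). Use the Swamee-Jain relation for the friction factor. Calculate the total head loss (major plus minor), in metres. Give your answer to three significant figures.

V = 4Q/(πD²) = 1.449 m/s; V²/2g = 0.1071 m
Re = 3.48×10^5, ε/D = 1.09×10^-5 → f = 0.01412 (Swamee-Jain)
Major: h_f = f(L/D)·V²/2g = 0.01412·3148·0.1071 = 4.760 m
Minor: ΣK = 19.9; h_m = ΣK·V²/2g = 2.131 m
Total H_L = 4.760 + 2.131 = 6.891 m

H_L ≈ 6.89 m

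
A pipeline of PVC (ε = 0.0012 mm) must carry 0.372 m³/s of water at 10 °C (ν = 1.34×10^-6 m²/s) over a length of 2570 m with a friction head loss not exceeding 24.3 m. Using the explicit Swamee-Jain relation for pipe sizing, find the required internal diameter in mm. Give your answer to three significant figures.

D ≈ 435 mm

Swamee-Jain (Type III): D = 0.66·[ε^1.25·(LQ²/(gh_f))^4.75 + ν·Q^9.4·(L/(gh_f))^5.2]^0.04
LQ²/(gh_f) = 1.492; L/(gh_f) = 10.78
Term 1 = ε^1.25·(…)^4.75 = 2.66×10^-7; Term 2 = ν·Q^9.4·(…)^5.2 = 2.88×10^-5
D = 0.66·(2.66×10^-7 + 2.88×10^-5)^0.04 = 0.4346 m = 435 mm
Check: V = 2.51 m/s, Re = 8.13×10^5, f = 0.01208, h_f = 22.9 m ≈ 24.3 m ✓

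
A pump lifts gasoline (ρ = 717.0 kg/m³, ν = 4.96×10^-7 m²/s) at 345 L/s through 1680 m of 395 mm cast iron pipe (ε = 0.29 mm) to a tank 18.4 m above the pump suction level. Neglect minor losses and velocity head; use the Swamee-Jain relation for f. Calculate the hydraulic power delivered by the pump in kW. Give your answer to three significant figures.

P_hyd ≈ 122 kW

V = 4Q/(πD²) = 2.815 m/s; Re = 2.24×10^6; ε/D = 7.34×10^-4; f = 0.01847
h_f = f(L/D)V²/2g = 31.74 m
Total head H = z + h_f = 18.4 + 31.74 = 50.14 m
P_hyd = ρgQH = 717.0·9.81·0.345·50.14 = 121.7 kW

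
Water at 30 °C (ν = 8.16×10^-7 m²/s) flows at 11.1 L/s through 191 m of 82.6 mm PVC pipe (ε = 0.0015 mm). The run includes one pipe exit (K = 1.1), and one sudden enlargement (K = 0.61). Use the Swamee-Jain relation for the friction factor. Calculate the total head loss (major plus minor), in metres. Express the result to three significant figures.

H_L ≈ 8.24 m

V = 4Q/(πD²) = 2.071 m/s; V²/2g = 0.2187 m
Re = 2.10×10^5, ε/D = 1.82×10^-5 → f = 0.01556 (Swamee-Jain)
Major: h_f = f(L/D)·V²/2g = 0.01556·2312·0.2187 = 7.869 m
Minor: ΣK = 1.71; h_m = ΣK·V²/2g = 0.3740 m
Total H_L = 7.869 + 0.3740 = 8.243 m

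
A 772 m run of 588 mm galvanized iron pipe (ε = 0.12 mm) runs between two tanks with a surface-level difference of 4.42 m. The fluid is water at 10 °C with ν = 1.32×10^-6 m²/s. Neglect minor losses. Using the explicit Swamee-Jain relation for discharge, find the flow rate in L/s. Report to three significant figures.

Swamee-Jain (Type II): Q = -0.965·√(gD⁵h_f/L)·ln[ε/(3.7D) + √(3.17ν²L/(gD³h_f))]
√(gD⁵h_f/L) = √(9.81·0.588⁵·4.42/772) = 0.06283
ε/(3.7D) = 5.52×10^-5; √(3.17ν²L/(gD³h_f)) = 2.20×10^-5
Q = -0.965·0.06283·ln(7.715×10^-5) = 0.5742 m³/s
Check: V = 2.11 m/s, Re = 9.42×10^5, f = 0.01487, h_f = 4.45 m ≈ 4.42 m ✓

Q ≈ 574 L/s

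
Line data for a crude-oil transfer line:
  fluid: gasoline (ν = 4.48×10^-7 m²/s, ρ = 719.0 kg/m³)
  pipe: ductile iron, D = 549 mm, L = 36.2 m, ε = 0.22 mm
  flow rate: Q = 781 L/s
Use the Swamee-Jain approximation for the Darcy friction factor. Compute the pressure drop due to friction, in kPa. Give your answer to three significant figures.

V = 4Q/(πD²) = 4·0.781/(π·0.549²) = 3.299 m/s
Re = VD/ν = 3.299·0.549/4.48×10^-7 = 4.04×10^6 → turbulent
ε/D = 0.22/549 = 4.01×10^-4
Swamee-Jain: f = 0.01610
h_f = f(L/D)V²/(2g) = 0.01610·(36.2/0.549)·3.299²/(2·9.81) = 0.5891 m
Δp = ρg·h_f = 719.0·9.81·0.5891 = 4.155 kPa

Δp ≈ 4.16 kPa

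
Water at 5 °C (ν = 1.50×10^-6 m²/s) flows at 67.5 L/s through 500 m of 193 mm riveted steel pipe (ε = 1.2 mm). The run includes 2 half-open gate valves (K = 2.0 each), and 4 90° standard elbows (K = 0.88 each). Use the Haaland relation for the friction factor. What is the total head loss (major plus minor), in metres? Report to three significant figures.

V = 4Q/(πD²) = 2.307 m/s; V²/2g = 0.2713 m
Re = 2.97×10^5, ε/D = 0.00622 → f = 0.03279 (Haaland)
Major: h_f = f(L/D)·V²/2g = 0.03279·2591·0.2713 = 23.05 m
Minor: ΣK = 7.52; h_m = ΣK·V²/2g = 2.040 m
Total H_L = 23.05 + 2.040 = 25.09 m

H_L ≈ 25.1 m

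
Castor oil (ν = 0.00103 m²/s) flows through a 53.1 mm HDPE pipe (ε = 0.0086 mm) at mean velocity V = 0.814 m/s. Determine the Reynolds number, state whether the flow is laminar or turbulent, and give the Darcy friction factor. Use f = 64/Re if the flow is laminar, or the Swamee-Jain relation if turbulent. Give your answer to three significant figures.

Re = VD/ν = 0.8140·0.0531/0.00103 = 42.0
Re < 2300 → laminar → f = 64/Re = 1.525

Re ≈ 42.0; laminar; f = 64/Re ≈ 1.53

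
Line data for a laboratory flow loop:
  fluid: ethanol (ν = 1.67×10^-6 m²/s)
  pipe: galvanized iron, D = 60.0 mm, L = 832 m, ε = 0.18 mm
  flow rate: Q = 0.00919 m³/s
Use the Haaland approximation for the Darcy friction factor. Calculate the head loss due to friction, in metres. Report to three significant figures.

h_f ≈ 203 m

V = 4Q/(πD²) = 4·0.00919/(π·0.0600²) = 3.250 m/s
Re = VD/ν = 3.250·0.0600/1.67×10^-6 = 1.17×10^5 → turbulent
ε/D = 0.18/60.0 = 0.00300
Haaland: f = 0.02723
h_f = f(L/D)V²/(2g) = 0.02723·(832/0.0600)·3.250²/(2·9.81) = 203.3 m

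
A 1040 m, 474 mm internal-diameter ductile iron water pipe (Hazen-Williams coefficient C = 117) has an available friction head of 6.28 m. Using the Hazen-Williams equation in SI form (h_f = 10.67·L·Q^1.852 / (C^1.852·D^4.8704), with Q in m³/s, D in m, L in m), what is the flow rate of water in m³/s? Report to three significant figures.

Rearranging: Q = [h_f·C^1.852·D^4.8704 / (10.67·L)]^(1/1.852)
Q = [6.28·117^1.852·0.474^4.8704 / (10.67·1040)]^0.540 = 0.2899 m³/s

Q ≈ 0.290 m³/s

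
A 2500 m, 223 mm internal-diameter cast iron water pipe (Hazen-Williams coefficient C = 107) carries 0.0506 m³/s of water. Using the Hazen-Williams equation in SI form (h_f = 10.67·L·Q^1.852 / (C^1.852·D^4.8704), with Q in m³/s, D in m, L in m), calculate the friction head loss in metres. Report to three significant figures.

h_f = 10.67·2500·0.0506^1.852 / (107^1.852·0.223^4.8704) = 27.66 m

h_f ≈ 27.7 m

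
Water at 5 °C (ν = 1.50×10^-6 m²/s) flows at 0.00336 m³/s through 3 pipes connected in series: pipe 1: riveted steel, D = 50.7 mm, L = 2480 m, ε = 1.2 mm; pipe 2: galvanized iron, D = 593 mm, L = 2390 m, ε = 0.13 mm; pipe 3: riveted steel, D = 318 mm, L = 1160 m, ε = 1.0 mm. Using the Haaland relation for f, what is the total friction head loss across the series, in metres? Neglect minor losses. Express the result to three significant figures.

Pipe 1: V = 1.664 m/s, Re = 5.63×10^4, ε/D = 0.0237, f = 0.05265, h_1 = f(L/D)V²/2g = 363.6 m
Pipe 2: V = 0.01217 m/s, Re = 4810, ε/D = 2.19×10^-4, f = 0.03834, h_2 = f(L/D)V²/2g = 0.001166 m
Pipe 3: V = 0.04231 m/s, Re = 8970, ε/D = 0.00314, f = 0.03581, h_3 = f(L/D)V²/2g = 0.01192 m
Series → Q common, losses add: H = Σh = 363.6 m

H ≈ 364 m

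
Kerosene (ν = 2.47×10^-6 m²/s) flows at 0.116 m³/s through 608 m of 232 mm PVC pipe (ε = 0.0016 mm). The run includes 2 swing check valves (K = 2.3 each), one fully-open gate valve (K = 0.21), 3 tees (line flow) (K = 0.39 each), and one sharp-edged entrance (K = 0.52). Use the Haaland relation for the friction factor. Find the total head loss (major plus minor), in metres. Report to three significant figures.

V = 4Q/(πD²) = 2.744 m/s; V²/2g = 0.3838 m
Re = 2.58×10^5, ε/D = 6.90×10^-6 → f = 0.01481 (Haaland)
Major: h_f = f(L/D)·V²/2g = 0.01481·2621·0.3838 = 14.89 m
Minor: ΣK = 6.50; h_m = ΣK·V²/2g = 2.495 m
Total H_L = 14.89 + 2.495 = 17.39 m

H_L ≈ 17.4 m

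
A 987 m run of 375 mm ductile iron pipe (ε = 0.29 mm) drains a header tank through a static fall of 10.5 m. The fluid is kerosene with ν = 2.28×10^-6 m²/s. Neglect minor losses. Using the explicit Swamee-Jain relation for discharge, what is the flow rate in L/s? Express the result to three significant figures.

Swamee-Jain (Type II): Q = -0.965·√(gD⁵h_f/L)·ln[ε/(3.7D) + √(3.17ν²L/(gD³h_f))]
√(gD⁵h_f/L) = √(9.81·0.375⁵·10.5/987) = 0.02782
ε/(3.7D) = 2.09×10^-4; √(3.17ν²L/(gD³h_f)) = 5.47×10^-5
Q = -0.965·0.02782·ln(2.637×10^-4) = 0.2212 m³/s
Check: V = 2.00 m/s, Re = 3.29×10^5, f = 0.01965, h_f = 10.6 m ≈ 10.5 m ✓

Q ≈ 221 L/s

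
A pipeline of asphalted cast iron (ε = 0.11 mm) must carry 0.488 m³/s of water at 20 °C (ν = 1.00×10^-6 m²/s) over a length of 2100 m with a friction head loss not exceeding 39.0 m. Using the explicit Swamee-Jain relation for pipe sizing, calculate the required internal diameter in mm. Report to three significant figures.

D ≈ 444 mm

Swamee-Jain (Type III): D = 0.66·[ε^1.25·(LQ²/(gh_f))^4.75 + ν·Q^9.4·(L/(gh_f))^5.2]^0.04
LQ²/(gh_f) = 1.307; L/(gh_f) = 5.489
Term 1 = ε^1.25·(…)^4.75 = 4.02×10^-5; Term 2 = ν·Q^9.4·(…)^5.2 = 8.25×10^-6
D = 0.66·(4.02×10^-5 + 8.25×10^-6)^0.04 = 0.4436 m = 444 mm
Check: V = 3.16 m/s, Re = 1.40×10^6, f = 0.01505, h_f = 36.2 m ≈ 39.0 m ✓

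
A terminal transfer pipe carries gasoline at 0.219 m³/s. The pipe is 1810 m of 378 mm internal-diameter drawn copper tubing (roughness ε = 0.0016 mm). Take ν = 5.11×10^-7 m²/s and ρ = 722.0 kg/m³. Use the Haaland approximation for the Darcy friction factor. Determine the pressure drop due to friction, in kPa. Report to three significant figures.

Δp ≈ 72.4 kPa

V = 4Q/(πD²) = 4·0.219/(π·0.378²) = 1.952 m/s
Re = VD/ν = 1.952·0.378/5.11×10^-7 = 1.44×10^6 → turbulent
ε/D = 0.0016/378 = 4.23×10^-6
Haaland: f = 0.01100
h_f = f(L/D)V²/(2g) = 0.01100·(1810/0.378)·1.952²/(2·9.81) = 10.22 m
Δp = ρg·h_f = 722.0·9.81·10.22 = 72.39 kPa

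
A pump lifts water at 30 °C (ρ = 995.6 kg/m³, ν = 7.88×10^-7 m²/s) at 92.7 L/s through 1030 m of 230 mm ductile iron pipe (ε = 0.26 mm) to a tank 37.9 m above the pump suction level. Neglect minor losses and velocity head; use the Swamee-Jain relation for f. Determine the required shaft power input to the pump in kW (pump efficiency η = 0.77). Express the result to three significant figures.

P_shaft ≈ 72.3 kW

V = 4Q/(πD²) = 2.231 m/s; Re = 6.51×10^5; ε/D = 0.00113; f = 0.02077
h_f = f(L/D)V²/2g = 23.60 m
Total head H = z + h_f = 37.9 + 23.60 = 61.50 m
P_hyd = ρgQH = 995.6·9.81·0.0927·61.50 = 55.68 kW
P_shaft = P_hyd/η = 55.68/0.77 = 72.31 kW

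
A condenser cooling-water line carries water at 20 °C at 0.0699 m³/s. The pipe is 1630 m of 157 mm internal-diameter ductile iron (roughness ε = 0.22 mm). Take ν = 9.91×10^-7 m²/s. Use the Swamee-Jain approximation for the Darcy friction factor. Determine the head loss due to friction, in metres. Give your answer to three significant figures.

V = 4Q/(πD²) = 4·0.0699/(π·0.157²) = 3.611 m/s
Re = VD/ν = 3.611·0.157/9.91×10^-7 = 5.72×10^5 → turbulent
ε/D = 0.22/157 = 0.00140
Swamee-Jain: f = 0.02188
h_f = f(L/D)V²/(2g) = 0.02188·(1630/0.157)·3.611²/(2·9.81) = 150.9 m

h_f ≈ 151 m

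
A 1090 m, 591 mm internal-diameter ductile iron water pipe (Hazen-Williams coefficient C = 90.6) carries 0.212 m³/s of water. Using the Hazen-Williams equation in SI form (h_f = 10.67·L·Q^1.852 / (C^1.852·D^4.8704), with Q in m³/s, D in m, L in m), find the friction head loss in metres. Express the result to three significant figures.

h_f = 10.67·1090·0.212^1.852 / (90.6^1.852·0.591^4.8704) = 2.022 m

h_f ≈ 2.02 m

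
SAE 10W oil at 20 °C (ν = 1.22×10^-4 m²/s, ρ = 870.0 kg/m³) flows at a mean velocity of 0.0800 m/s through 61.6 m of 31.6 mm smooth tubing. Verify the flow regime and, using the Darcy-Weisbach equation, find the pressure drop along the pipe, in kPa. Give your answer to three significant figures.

Δp ≈ 16.8 kPa

Re = VD/ν = 0.0800·0.03160/1.22×10^-4 = 20.7 → laminar (Re < 2300)
f = 64/Re = 3.089
h_f = f(L/D)V²/(2g) = 3.089·(61.6/0.03160)·0.0800²/(2·9.81) = 1.964 m
Δp = ρg·h_f = 870.0·9.81·1.964 = 16.76 kPa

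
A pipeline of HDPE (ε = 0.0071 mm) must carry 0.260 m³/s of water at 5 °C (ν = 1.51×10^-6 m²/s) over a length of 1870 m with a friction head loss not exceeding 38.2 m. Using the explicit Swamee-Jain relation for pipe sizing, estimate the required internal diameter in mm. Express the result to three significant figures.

Swamee-Jain (Type III): D = 0.66·[ε^1.25·(LQ²/(gh_f))^4.75 + ν·Q^9.4·(L/(gh_f))^5.2]^0.04
LQ²/(gh_f) = 0.3373; L/(gh_f) = 4.990
Term 1 = ε^1.25·(…)^4.75 = 2.10×10^-9; Term 2 = ν·Q^9.4·(…)^5.2 = 2.04×10^-8
D = 0.66·(2.10×10^-9 + 2.04×10^-8)^0.04 = 0.3263 m = 326 mm
Check: V = 3.11 m/s, Re = 6.72×10^5, f = 0.01283, h_f = 36.2 m ≈ 38.2 m ✓

D ≈ 326 mm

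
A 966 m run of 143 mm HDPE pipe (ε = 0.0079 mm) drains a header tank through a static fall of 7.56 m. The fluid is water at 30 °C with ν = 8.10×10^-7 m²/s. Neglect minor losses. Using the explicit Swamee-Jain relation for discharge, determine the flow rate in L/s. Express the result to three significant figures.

Swamee-Jain (Type II): Q = -0.965·√(gD⁵h_f/L)·ln[ε/(3.7D) + √(3.17ν²L/(gD³h_f))]
√(gD⁵h_f/L) = √(9.81·0.143⁵·7.56/966) = 0.002143
ε/(3.7D) = 1.49×10^-5; √(3.17ν²L/(gD³h_f)) = 9.63×10^-5
Q = -0.965·0.002143·ln(1.112×10^-4) = 0.01882 m³/s
Check: V = 1.17 m/s, Re = 2.07×10^5, f = 0.01593, h_f = 7.53 m ≈ 7.56 m ✓

Q ≈ 18.8 L/s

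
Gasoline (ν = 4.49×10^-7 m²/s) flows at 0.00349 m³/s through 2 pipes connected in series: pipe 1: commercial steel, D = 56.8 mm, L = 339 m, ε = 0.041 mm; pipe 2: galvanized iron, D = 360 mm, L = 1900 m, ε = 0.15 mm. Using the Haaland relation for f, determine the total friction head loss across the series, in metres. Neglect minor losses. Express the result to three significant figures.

H ≈ 11.5 m

Pipe 1: V = 1.377 m/s, Re = 1.74×10^5, ε/D = 7.22×10^-4, f = 0.01992, h_1 = f(L/D)V²/2g = 11.50 m
Pipe 2: V = 0.03429 m/s, Re = 2.75×10^4, ε/D = 4.17×10^-4, f = 0.02471, h_2 = f(L/D)V²/2g = 0.007815 m
Series → Q common, losses add: H = Σh = 11.50 m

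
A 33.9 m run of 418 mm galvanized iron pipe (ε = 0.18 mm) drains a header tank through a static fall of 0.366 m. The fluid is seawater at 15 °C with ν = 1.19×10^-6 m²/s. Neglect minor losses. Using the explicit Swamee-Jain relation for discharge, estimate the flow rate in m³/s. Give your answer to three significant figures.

Swamee-Jain (Type II): Q = -0.965·√(gD⁵h_f/L)·ln[ε/(3.7D) + √(3.17ν²L/(gD³h_f))]
√(gD⁵h_f/L) = √(9.81·0.418⁵·0.366/33.9) = 0.03676
ε/(3.7D) = 1.16×10^-4; √(3.17ν²L/(gD³h_f)) = 2.41×10^-5
Q = -0.965·0.03676·ln(1.405×10^-4) = 0.3147 m³/s
Check: V = 2.29 m/s, Re = 8.06×10^5, f = 0.01694, h_f = 0.368 m ≈ 0.366 m ✓

Q ≈ 0.315 m³/s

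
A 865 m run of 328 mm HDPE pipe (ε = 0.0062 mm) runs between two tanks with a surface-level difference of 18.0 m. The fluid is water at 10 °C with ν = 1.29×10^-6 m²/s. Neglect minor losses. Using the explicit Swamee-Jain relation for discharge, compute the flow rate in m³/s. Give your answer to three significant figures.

Q ≈ 0.278 m³/s

Swamee-Jain (Type II): Q = -0.965·√(gD⁵h_f/L)·ln[ε/(3.7D) + √(3.17ν²L/(gD³h_f))]
√(gD⁵h_f/L) = √(9.81·0.328⁵·18.0/865) = 0.02784
ε/(3.7D) = 5.11×10^-6; √(3.17ν²L/(gD³h_f)) = 2.71×10^-5
Q = -0.965·0.02784·ln(3.217×10^-5) = 0.2779 m³/s
Check: V = 3.29 m/s, Re = 8.36×10^5, f = 0.01237, h_f = 18.0 m ≈ 18.0 m ✓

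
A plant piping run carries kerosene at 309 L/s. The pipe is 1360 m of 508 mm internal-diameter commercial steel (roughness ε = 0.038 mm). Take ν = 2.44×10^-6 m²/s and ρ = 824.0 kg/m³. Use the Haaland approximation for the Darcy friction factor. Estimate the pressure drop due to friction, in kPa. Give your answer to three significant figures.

V = 4Q/(πD²) = 4·0.309/(π·0.508²) = 1.525 m/s
Re = VD/ν = 1.525·0.508/2.44×10^-6 = 3.17×10^5 → turbulent
ε/D = 0.038/508 = 7.48×10^-5
Haaland: f = 0.01488
h_f = f(L/D)V²/(2g) = 0.01488·(1360/0.508)·1.525²/(2·9.81) = 4.719 m
Δp = ρg·h_f = 824.0·9.81·4.719 = 38.14 kPa

Δp ≈ 38.1 kPa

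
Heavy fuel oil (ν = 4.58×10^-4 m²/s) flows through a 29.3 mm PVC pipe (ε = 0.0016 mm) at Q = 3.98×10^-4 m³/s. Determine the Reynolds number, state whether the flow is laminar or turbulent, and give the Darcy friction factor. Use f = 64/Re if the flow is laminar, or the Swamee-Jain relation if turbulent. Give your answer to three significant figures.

V = 4Q/(πD²) = 0.5903 m/s
Re = VD/ν = 0.5903·0.0293/4.58×10^-4 = 37.8
Re < 2300 → laminar → f = 64/Re = 1.695

Re ≈ 37.8; laminar; f = 64/Re ≈ 1.69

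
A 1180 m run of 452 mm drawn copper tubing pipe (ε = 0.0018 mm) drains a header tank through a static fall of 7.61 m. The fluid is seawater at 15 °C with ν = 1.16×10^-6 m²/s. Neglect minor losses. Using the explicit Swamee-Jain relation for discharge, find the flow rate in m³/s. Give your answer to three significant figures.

Swamee-Jain (Type II): Q = -0.965·√(gD⁵h_f/L)·ln[ε/(3.7D) + √(3.17ν²L/(gD³h_f))]
√(gD⁵h_f/L) = √(9.81·0.452⁵·7.61/1180) = 0.03455
ε/(3.7D) = 1.08×10^-6; √(3.17ν²L/(gD³h_f)) = 2.70×10^-5
Q = -0.965·0.03455·ln(2.810×10^-5) = 0.3494 m³/s
Check: V = 2.18 m/s, Re = 8.48×10^5, f = 0.01203, h_f = 7.59 m ≈ 7.61 m ✓

Q ≈ 0.349 m³/s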